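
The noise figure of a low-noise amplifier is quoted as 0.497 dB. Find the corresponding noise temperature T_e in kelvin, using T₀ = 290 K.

35.2 K

F = 10^(0.497/10) = 1.12124
T_e = (F − 1)·T₀ = (1.12124 − 1) × 290 = 35.2 K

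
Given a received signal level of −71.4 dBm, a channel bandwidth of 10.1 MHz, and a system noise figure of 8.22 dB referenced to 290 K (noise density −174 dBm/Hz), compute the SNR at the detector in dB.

Noise floor: N = −174 + 10 log₁₀(B) + NF
10 log₁₀(1.01×10⁷) = 70.04 dB
N = −174 + 70.04 + 8.22 = −95.74 dBm
SNR = P_sig − N = −71.4 − (−95.74) = 24.34 dB → 24.3 dB

24.3 dB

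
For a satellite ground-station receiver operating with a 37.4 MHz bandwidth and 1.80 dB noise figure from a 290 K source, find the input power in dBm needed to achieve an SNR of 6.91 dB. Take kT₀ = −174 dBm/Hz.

Sensitivity = −174 + 10 log₁₀(B) + NF + SNR_min
= −174 + 75.73 + 1.80 + 6.91
= −89.56 dBm → −89.6 dBm

−89.6 dBm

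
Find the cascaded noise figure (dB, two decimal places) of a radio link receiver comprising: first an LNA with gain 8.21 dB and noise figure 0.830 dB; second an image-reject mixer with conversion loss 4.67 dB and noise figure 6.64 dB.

2.45 dB

Convert to linear (a loss of L dB is a gain of −L dB): F_i = 10^(NF_i/10), G_i = 10^(G_i,dB/10)
  Stage 1: F_1 = 10^(0.830/10) = 1.211, G_1 = 10^(8.21/10) = 6.622
  Stage 2: F_2 = 10^(6.64/10) = 4.613, G_2 = 10^(−4.67/10) = 0.3412
Friis cascade:
  F = 1.211 + (4.613 − 1)/6.622 = 1.756
NF = 10 log₁₀(1.756) = 2.45 dB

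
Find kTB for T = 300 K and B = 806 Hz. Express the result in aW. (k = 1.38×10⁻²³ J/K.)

3.34 aW

P_n = kTB = 1.38×10⁻²³ × 300 × 8.06×10² = 3.34×10⁻¹⁸ W = 3.34 aW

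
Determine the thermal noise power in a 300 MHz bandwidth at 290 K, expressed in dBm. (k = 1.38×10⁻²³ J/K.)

−89.2 dBm

P_n = kTB = 1.38×10⁻²³ × 290 × 3.00×10⁸ = 1.20×10⁻¹² W
In dBm: 10 log₁₀(1.20×10⁻¹² / 10⁻³) = −89.2 dBm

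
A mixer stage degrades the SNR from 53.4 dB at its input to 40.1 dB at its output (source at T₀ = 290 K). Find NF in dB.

13.3 dB

NF (dB) = SNR_in(dB) − SNR_out(dB) when the source is at T₀
NF = 53.4 − 40.1 = 13.3 dB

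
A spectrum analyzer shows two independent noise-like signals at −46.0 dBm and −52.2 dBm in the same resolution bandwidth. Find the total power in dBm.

−45.1 dBm

Convert to linear, add, convert back:
P₁ = 2.51×10⁻⁸ W, P₂ = 6.03×10⁻⁹ W
P_tot = 3.11×10⁻⁸ W → 10 log₁₀(P_tot / 10⁻³) = −45.1 dBm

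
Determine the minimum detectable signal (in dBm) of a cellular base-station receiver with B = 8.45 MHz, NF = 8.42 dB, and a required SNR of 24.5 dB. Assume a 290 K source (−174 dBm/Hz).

−71.8 dBm

Sensitivity = −174 + 10 log₁₀(B) + NF + SNR_min
= −174 + 69.27 + 8.42 + 24.5
= −71.81 dBm → −71.8 dBm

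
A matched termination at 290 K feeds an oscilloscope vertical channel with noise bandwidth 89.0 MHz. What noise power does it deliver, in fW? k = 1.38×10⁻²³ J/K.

356 fW

P_n = kTB = 1.38×10⁻²³ × 290 × 8.90×10⁷ = 3.56×10⁻¹³ W = 356 fW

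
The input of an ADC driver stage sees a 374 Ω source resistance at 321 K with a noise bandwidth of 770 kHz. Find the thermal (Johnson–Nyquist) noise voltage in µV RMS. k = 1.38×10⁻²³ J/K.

V_n = √(4kTRB)
4kTRB = 4 × 1.38×10⁻²³ × 321 × 3.74×10² × 7.70×10⁵ = 5.10×10⁻¹² V²
V_n = √(5.10×10⁻¹²) = 2.26×10⁻⁶ V = 2.26 µV

2.26 µV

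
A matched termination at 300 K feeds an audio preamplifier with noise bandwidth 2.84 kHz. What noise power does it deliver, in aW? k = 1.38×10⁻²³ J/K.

P_n = kTB = 1.38×10⁻²³ × 300 × 2.84×10³ = 1.18×10⁻¹⁷ W = 11.8 aW

11.8 aW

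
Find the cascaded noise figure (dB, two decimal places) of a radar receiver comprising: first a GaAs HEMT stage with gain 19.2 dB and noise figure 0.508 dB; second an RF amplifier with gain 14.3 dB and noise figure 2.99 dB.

Convert to linear (a loss of L dB is a gain of −L dB): F_i = 10^(NF_i/10), G_i = 10^(G_i,dB/10)
  Stage 1: F_1 = 10^(0.508/10) = 1.124, G_1 = 10^(19.2/10) = 83.18
  Stage 2: F_2 = 10^(2.99/10) = 1.991, G_2 = 10^(14.3/10) = 26.92
Friis cascade:
  F = 1.124 + (1.991 − 1)/83.18 = 1.136
NF = 10 log₁₀(1.136) = 0.55 dB

0.55 dB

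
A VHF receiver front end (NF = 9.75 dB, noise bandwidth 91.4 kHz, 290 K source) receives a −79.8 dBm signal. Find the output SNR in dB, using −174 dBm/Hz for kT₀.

34.8 dB

Noise floor: N = −174 + 10 log₁₀(B) + NF
10 log₁₀(9.14×10⁴) = 49.61 dB
N = −174 + 49.61 + 9.75 = −114.64 dBm
SNR = P_sig − N = −79.8 − (−114.64) = 34.84 dB → 34.8 dB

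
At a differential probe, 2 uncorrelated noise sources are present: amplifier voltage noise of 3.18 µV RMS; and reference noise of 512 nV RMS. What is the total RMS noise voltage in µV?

3.22 µV

Uncorrelated sources add in power (mean-square): V_tot = √(ΣV_i²)
V_tot = √[(3.18×10⁻⁶)² + (5.12×10⁻⁷)²] = 3.22×10⁻⁶ V = 3.22 µV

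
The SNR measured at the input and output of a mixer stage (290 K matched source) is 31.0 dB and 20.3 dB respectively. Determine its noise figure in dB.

10.7 dB

NF (dB) = SNR_in(dB) − SNR_out(dB) when the source is at T₀
NF = 31.0 − 20.3 = 10.7 dB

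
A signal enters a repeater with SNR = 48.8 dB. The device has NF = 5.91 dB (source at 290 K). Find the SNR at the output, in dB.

42.89 dB

By definition F = SNR_in/SNR_out, so in dB: SNR_out = SNR_in − NF
SNR_out = 48.8 − 5.91 = 42.89 dB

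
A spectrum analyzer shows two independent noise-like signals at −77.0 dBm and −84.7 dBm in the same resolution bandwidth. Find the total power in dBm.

Convert to linear, add, convert back:
P₁ = 2.00×10⁻¹¹ W, P₂ = 3.39×10⁻¹² W
P_tot = 2.33×10⁻¹¹ W → 10 log₁₀(P_tot / 10⁻³) = −76.3 dBm

−76.3 dBm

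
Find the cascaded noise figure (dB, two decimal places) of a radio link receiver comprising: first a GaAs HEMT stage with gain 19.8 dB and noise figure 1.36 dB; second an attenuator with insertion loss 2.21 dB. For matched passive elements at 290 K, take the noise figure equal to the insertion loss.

Convert to linear (a loss of L dB is a gain of −L dB): F_i = 10^(NF_i/10), G_i = 10^(G_i,dB/10)
  Stage 1: F_1 = 10^(1.36/10) = 1.368, G_1 = 10^(19.8/10) = 95.50
  Stage 2: F_2 = 10^(2.21/10) = 1.663, G_2 = 10^(−2.21/10) = 0.6012
Friis cascade:
  F = 1.368 + (1.663 − 1)/95.50 = 1.375
NF = 10 log₁₀(1.375) = 1.38 dB

1.38 dB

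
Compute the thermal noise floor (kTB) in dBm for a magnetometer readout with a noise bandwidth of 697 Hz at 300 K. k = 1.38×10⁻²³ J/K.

−145.4 dBm

P_n = kTB = 1.38×10⁻²³ × 300 × 6.97×10² = 2.89×10⁻¹⁸ W
In dBm: 10 log₁₀(2.89×10⁻¹⁸ / 10⁻³) = −145.4 dBm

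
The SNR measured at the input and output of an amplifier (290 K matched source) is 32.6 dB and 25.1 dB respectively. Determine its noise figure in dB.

7.5 dB

NF (dB) = SNR_in(dB) − SNR_out(dB) when the source is at T₀
NF = 32.6 − 25.1 = 7.5 dB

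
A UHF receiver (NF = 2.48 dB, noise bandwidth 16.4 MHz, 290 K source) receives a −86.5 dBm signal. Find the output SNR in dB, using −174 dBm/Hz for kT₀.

12.9 dB

Noise floor: N = −174 + 10 log₁₀(B) + NF
10 log₁₀(1.64×10⁷) = 72.15 dB
N = −174 + 72.15 + 2.48 = −99.37 dBm
SNR = P_sig − N = −86.5 − (−99.37) = 12.87 dB → 12.9 dB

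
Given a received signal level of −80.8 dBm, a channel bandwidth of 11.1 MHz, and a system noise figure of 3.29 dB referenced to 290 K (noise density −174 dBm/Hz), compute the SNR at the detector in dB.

19.5 dB

Noise floor: N = −174 + 10 log₁₀(B) + NF
10 log₁₀(1.11×10⁷) = 70.45 dB
N = −174 + 70.45 + 3.29 = −100.26 dBm
SNR = P_sig − N = −80.8 − (−100.26) = 19.46 dB → 19.5 dB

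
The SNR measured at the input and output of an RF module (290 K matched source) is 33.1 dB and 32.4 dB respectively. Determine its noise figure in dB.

NF (dB) = SNR_in(dB) − SNR_out(dB) when the source is at T₀
NF = 33.1 − 32.4 = 0.7 dB

0.7 dB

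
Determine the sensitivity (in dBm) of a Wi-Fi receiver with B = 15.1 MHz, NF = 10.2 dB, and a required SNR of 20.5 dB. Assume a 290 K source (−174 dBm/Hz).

Sensitivity = −174 + 10 log₁₀(B) + NF + SNR_min
= −174 + 71.79 + 10.2 + 20.5
= −71.51 dBm → −71.5 dBm

−71.5 dBm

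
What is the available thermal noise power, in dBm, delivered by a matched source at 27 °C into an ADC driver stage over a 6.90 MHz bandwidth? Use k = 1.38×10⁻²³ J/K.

T = 27 °C + 273.15 = 300.15 K
P_n = kTB = 1.38×10⁻²³ × 300.15 × 6.90×10⁶ = 2.86×10⁻¹⁴ W
In dBm: 10 log₁₀(2.86×10⁻¹⁴ / 10⁻³) = −105.4 dBm

−105.4 dBm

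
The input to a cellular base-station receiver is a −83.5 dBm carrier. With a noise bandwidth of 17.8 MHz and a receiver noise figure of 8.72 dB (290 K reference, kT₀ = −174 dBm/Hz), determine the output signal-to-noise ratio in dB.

Noise floor: N = −174 + 10 log₁₀(B) + NF
10 log₁₀(1.78×10⁷) = 72.5 dB
N = −174 + 72.5 + 8.72 = −92.78 dBm
SNR = P_sig − N = −83.5 − (−92.78) = 9.28 dB → 9.3 dB

9.3 dB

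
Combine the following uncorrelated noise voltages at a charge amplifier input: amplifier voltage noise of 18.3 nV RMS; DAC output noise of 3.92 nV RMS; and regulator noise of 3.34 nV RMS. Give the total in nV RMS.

Uncorrelated sources add in power (mean-square): V_tot = √(ΣV_i²)
V_tot = √[(1.83×10⁻⁸)² + (3.92×10⁻⁹)² + (3.34×10⁻⁹)²] = 1.90×10⁻⁸ V = 19.0 nV

19.0 nV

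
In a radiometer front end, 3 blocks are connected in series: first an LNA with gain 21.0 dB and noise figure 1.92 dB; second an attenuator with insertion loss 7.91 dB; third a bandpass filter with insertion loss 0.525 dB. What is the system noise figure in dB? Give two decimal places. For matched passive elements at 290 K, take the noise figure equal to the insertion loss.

Convert to linear (a loss of L dB is a gain of −L dB): F_i = 10^(NF_i/10), G_i = 10^(G_i,dB/10)
  Stage 1: F_1 = 10^(1.92/10) = 1.556, G_1 = 10^(21.0/10) = 125.9
  Stage 2: F_2 = 10^(7.91/10) = 6.180, G_2 = 10^(−7.91/10) = 0.1618
  Stage 3: F_3 = 10^(0.525/10) = 1.128, G_3 = 10^(−0.525/10) = 0.8861
Friis cascade:
  F = 1.556 + (6.180 − 1)/125.9 + (1.128 − 1)/20.37 = 1.603
NF = 10 log₁₀(1.603) = 2.05 dB

2.05 dB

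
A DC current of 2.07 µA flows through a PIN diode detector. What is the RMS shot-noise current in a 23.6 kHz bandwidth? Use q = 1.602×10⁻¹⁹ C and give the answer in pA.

I_n = √(2qI·B)
2qI·B = 2 × 1.602×10⁻¹⁹ × 2.07×10⁻⁶ × 2.36×10⁴ = 1.57×10⁻²⁰ A²
I_n = √(1.57×10⁻²⁰) = 1.25×10⁻¹⁰ A = 125 pA

125 pA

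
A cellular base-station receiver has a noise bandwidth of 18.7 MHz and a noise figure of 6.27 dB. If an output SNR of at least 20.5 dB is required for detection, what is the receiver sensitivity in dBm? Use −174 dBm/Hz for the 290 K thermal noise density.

Sensitivity = −174 + 10 log₁₀(B) + NF + SNR_min
= −174 + 72.72 + 6.27 + 20.5
= −74.51 dBm → −74.5 dBm

−74.5 dBm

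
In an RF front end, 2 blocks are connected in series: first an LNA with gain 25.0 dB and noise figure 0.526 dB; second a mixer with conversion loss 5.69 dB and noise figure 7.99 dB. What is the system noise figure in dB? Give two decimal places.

0.59 dB

Convert to linear (a loss of L dB is a gain of −L dB): F_i = 10^(NF_i/10), G_i = 10^(G_i,dB/10)
  Stage 1: F_1 = 10^(0.526/10) = 1.129, G_1 = 10^(25.0/10) = 316.2
  Stage 2: F_2 = 10^(7.99/10) = 6.295, G_2 = 10^(−5.69/10) = 0.2698
Friis cascade:
  F = 1.129 + (6.295 − 1)/316.2 = 1.146
NF = 10 log₁₀(1.146) = 0.59 dB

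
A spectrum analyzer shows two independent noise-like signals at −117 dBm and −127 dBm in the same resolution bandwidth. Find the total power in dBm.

−116.6 dBm

Convert to linear, add, convert back:
P₁ = 2.00×10⁻¹⁵ W, P₂ = 2.00×10⁻¹⁶ W
P_tot = 2.19×10⁻¹⁵ W → 10 log₁₀(P_tot / 10⁻³) = −116.6 dBm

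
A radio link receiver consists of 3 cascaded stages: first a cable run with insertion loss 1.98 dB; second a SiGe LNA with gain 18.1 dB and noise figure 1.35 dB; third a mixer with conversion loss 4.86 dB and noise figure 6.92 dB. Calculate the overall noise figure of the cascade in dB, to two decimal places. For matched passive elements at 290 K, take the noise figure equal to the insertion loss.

Convert to linear (a loss of L dB is a gain of −L dB): F_i = 10^(NF_i/10), G_i = 10^(G_i,dB/10)
  Stage 1: F_1 = 10^(1.98/10) = 1.578, G_1 = 10^(−1.98/10) = 0.6339
  Stage 2: F_2 = 10^(1.35/10) = 1.365, G_2 = 10^(18.1/10) = 64.57
  Stage 3: F_3 = 10^(6.92/10) = 4.920, G_3 = 10^(−4.86/10) = 0.3266
Friis cascade:
  F = 1.578 + (1.365 − 1)/0.6339 + (4.920 − 1)/40.93 = 2.249
NF = 10 log₁₀(2.249) = 3.52 dB

3.52 dB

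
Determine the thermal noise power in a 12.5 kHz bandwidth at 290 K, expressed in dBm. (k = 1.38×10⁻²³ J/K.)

−133.0 dBm

P_n = kTB = 1.38×10⁻²³ × 290 × 1.25×10⁴ = 5.00×10⁻¹⁷ W
In dBm: 10 log₁₀(5.00×10⁻¹⁷ / 10⁻³) = −133.0 dBm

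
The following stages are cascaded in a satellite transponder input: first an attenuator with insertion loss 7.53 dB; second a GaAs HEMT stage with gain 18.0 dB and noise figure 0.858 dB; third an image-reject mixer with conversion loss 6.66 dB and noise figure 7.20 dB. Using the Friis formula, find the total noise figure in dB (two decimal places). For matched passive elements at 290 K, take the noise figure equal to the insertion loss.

8.62 dB

Convert to linear (a loss of L dB is a gain of −L dB): F_i = 10^(NF_i/10), G_i = 10^(G_i,dB/10)
  Stage 1: F_1 = 10^(7.53/10) = 5.662, G_1 = 10^(−7.53/10) = 0.1766
  Stage 2: F_2 = 10^(0.858/10) = 1.218, G_2 = 10^(18.0/10) = 63.10
  Stage 3: F_3 = 10^(7.20/10) = 5.248, G_3 = 10^(−6.66/10) = 0.2158
Friis cascade:
  F = 5.662 + (1.218 − 1)/0.1766 + (5.248 − 1)/11.14 = 7.280
NF = 10 log₁₀(7.280) = 8.62 dB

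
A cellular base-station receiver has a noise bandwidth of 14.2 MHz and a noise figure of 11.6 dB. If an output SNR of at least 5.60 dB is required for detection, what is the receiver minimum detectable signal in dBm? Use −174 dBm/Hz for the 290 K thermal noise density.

−85.3 dBm

Sensitivity = −174 + 10 log₁₀(B) + NF + SNR_min
= −174 + 71.52 + 11.6 + 5.60
= −85.28 dBm → −85.3 dBm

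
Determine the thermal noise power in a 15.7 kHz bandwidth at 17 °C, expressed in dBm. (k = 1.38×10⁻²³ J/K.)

T = 17 °C + 273.15 = 290.15 K
P_n = kTB = 1.38×10⁻²³ × 290.15 × 1.57×10⁴ = 6.29×10⁻¹⁷ W
In dBm: 10 log₁₀(6.29×10⁻¹⁷ / 10⁻³) = −132.0 dBm

−132.0 dBm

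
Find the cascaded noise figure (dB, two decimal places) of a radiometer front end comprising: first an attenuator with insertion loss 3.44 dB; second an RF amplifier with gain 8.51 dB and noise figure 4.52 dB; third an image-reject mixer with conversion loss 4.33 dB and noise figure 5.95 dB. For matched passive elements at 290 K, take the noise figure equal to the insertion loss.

8.55 dB

Convert to linear (a loss of L dB is a gain of −L dB): F_i = 10^(NF_i/10), G_i = 10^(G_i,dB/10)
  Stage 1: F_1 = 10^(3.44/10) = 2.208, G_1 = 10^(−3.44/10) = 0.4529
  Stage 2: F_2 = 10^(4.52/10) = 2.831, G_2 = 10^(8.51/10) = 7.096
  Stage 3: F_3 = 10^(5.95/10) = 3.936, G_3 = 10^(−4.33/10) = 0.3690
Friis cascade:
  F = 2.208 + (2.831 − 1)/0.4529 + (3.936 − 1)/3.214 = 7.165
NF = 10 log₁₀(7.165) = 8.55 dB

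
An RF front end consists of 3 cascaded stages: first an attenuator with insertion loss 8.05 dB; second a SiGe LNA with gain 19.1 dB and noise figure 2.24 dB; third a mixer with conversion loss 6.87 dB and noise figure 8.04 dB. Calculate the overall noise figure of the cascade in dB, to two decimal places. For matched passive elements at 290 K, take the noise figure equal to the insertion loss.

10.46 dB

Convert to linear (a loss of L dB is a gain of −L dB): F_i = 10^(NF_i/10), G_i = 10^(G_i,dB/10)
  Stage 1: F_1 = 10^(8.05/10) = 6.383, G_1 = 10^(−8.05/10) = 0.1567
  Stage 2: F_2 = 10^(2.24/10) = 1.675, G_2 = 10^(19.1/10) = 81.28
  Stage 3: F_3 = 10^(8.04/10) = 6.368, G_3 = 10^(−6.87/10) = 0.2056
Friis cascade:
  F = 6.383 + (1.675 − 1)/0.1567 + (6.368 − 1)/12.74 = 11.11
NF = 10 log₁₀(11.11) = 10.46 dB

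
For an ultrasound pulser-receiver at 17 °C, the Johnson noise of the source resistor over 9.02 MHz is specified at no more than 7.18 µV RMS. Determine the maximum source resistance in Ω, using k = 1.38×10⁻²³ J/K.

357 Ω

T = 17 °C + 273.15 = 290.15 K
Johnson–Nyquist: V_n = √(4kTRB) ⇒ R = V_n² / (4kTB)
4kTB = 4 × 1.38×10⁻²³ × 290.15 × 9.02×10⁶ = 1.44×10⁻¹³
R = (7.18×10⁻⁶)² / 1.44×10⁻¹³ = 3.57×10² Ω = 357 Ω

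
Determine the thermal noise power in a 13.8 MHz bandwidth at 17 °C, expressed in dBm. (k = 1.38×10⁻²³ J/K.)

T = 17 °C + 273.15 = 290.15 K
P_n = kTB = 1.38×10⁻²³ × 290.15 × 1.38×10⁷ = 5.53×10⁻¹⁴ W
In dBm: 10 log₁₀(5.53×10⁻¹⁴ / 10⁻³) = −102.6 dBm

−102.6 dBm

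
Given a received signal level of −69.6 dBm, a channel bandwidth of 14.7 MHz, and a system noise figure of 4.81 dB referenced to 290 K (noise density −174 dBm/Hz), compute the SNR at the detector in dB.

27.9 dB

Noise floor: N = −174 + 10 log₁₀(B) + NF
10 log₁₀(1.47×10⁷) = 71.67 dB
N = −174 + 71.67 + 4.81 = −97.52 dBm
SNR = P_sig − N = −69.6 − (−97.52) = 27.92 dB → 27.9 dB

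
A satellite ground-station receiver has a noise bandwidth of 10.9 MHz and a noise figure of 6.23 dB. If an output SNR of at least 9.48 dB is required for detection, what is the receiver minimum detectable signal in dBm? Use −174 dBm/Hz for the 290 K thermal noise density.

Sensitivity = −174 + 10 log₁₀(B) + NF + SNR_min
= −174 + 70.37 + 6.23 + 9.48
= −87.92 dBm → −87.9 dBm

−87.9 dBm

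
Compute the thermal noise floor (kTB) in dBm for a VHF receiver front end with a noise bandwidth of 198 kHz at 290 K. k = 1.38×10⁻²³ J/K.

P_n = kTB = 1.38×10⁻²³ × 290 × 1.98×10⁵ = 7.92×10⁻¹⁶ W
In dBm: 10 log₁₀(7.92×10⁻¹⁶ / 10⁻³) = −121.0 dBm

−121.0 dBm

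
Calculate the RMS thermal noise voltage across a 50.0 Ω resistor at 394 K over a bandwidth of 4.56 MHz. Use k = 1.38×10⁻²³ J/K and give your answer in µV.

V_n = √(4kTRB)
4kTRB = 4 × 1.38×10⁻²³ × 394 × 5.00×10¹ × 4.56×10⁶ = 4.96×10⁻¹² V²
V_n = √(4.96×10⁻¹²) = 2.23×10⁻⁶ V = 2.23 µV

2.23 µV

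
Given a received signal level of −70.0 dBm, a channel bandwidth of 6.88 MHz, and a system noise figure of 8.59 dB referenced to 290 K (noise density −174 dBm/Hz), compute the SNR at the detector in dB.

Noise floor: N = −174 + 10 log₁₀(B) + NF
10 log₁₀(6.88×10⁶) = 68.38 dB
N = −174 + 68.38 + 8.59 = −97.03 dBm
SNR = P_sig − N = −70.0 − (−97.03) = 27.03 dB → 27.0 dB

27.0 dB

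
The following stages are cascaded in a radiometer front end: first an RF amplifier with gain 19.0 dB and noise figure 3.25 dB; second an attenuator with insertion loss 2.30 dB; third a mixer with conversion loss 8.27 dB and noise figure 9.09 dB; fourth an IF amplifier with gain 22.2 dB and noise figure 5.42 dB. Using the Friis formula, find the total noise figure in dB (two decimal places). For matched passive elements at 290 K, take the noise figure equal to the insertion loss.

4.20 dB

Convert to linear (a loss of L dB is a gain of −L dB): F_i = 10^(NF_i/10), G_i = 10^(G_i,dB/10)
  Stage 1: F_1 = 10^(3.25/10) = 2.113, G_1 = 10^(19.0/10) = 79.43
  Stage 2: F_2 = 10^(2.30/10) = 1.698, G_2 = 10^(−2.30/10) = 0.5888
  Stage 3: F_3 = 10^(9.09/10) = 8.110, G_3 = 10^(−8.27/10) = 0.1489
  Stage 4: F_4 = 10^(5.42/10) = 3.483, G_4 = 10^(22.2/10) = 166.0
Friis cascade:
  F = 2.113 + (1.698 − 1)/79.43 + (8.110 − 1)/46.77 + (3.483 − 1)/6.966 = 2.631
NF = 10 log₁₀(2.631) = 4.20 dB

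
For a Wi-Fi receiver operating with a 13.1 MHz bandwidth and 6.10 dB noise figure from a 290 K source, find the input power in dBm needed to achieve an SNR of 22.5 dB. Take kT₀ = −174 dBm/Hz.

−74.2 dBm

Sensitivity = −174 + 10 log₁₀(B) + NF + SNR_min
= −174 + 71.17 + 6.10 + 22.5
= −74.23 dBm → −74.2 dBm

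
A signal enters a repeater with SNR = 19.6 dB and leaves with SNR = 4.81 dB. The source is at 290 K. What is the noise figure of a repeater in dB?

NF (dB) = SNR_in(dB) − SNR_out(dB) when the source is at T₀
NF = 19.6 − 4.81 = 14.79 dB

14.79 dB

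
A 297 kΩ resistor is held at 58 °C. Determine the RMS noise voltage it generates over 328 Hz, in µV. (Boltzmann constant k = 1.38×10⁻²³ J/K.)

1.33 µV

T = 58 °C + 273.15 = 331.15 K
V_n = √(4kTRB)
4kTRB = 4 × 1.38×10⁻²³ × 331.15 × 2.97×10⁵ × 3.28×10² = 1.78×10⁻¹² V²
V_n = √(1.78×10⁻¹²) = 1.33×10⁻⁶ V = 1.33 µV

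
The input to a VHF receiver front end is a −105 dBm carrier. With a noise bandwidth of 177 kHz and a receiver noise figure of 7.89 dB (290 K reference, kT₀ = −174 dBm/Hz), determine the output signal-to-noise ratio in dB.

Noise floor: N = −174 + 10 log₁₀(B) + NF
10 log₁₀(1.77×10⁵) = 52.48 dB
N = −174 + 52.48 + 7.89 = −113.63 dBm
SNR = P_sig − N = −105 − (−113.63) = 8.63 dB → 8.6 dB

8.6 dB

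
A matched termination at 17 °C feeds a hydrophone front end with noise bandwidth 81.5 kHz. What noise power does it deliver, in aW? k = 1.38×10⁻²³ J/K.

326 aW

T = 17 °C + 273.15 = 290.15 K
P_n = kTB = 1.38×10⁻²³ × 290.15 × 8.15×10⁴ = 3.26×10⁻¹⁶ W = 326 aW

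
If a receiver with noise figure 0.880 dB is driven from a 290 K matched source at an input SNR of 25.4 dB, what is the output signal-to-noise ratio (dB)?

By definition F = SNR_in/SNR_out, so in dB: SNR_out = SNR_in − NF
SNR_out = 25.4 − 0.880 = 24.520 dB

24.520 dB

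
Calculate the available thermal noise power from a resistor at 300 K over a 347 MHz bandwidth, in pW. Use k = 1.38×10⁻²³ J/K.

P_n = kTB = 1.38×10⁻²³ × 300 × 3.47×10⁸ = 1.44×10⁻¹² W = 1.44 pW

1.44 pW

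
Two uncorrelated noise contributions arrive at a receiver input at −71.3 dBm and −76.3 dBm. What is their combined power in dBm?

Convert to linear, add, convert back:
P₁ = 7.41×10⁻¹¹ W, P₂ = 2.34×10⁻¹¹ W
P_tot = 9.76×10⁻¹¹ W → 10 log₁₀(P_tot / 10⁻³) = −70.1 dBm

−70.1 dBm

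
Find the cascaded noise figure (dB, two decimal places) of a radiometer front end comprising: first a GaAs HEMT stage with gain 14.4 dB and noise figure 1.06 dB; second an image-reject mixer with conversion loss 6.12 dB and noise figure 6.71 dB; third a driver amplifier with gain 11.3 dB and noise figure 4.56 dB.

2.27 dB

Convert to linear (a loss of L dB is a gain of −L dB): F_i = 10^(NF_i/10), G_i = 10^(G_i,dB/10)
  Stage 1: F_1 = 10^(1.06/10) = 1.276, G_1 = 10^(14.4/10) = 27.54
  Stage 2: F_2 = 10^(6.71/10) = 4.688, G_2 = 10^(−6.12/10) = 0.2443
  Stage 3: F_3 = 10^(4.56/10) = 2.858, G_3 = 10^(11.3/10) = 13.49
Friis cascade:
  F = 1.276 + (4.688 − 1)/27.54 + (2.858 − 1)/6.730 = 1.686
NF = 10 log₁₀(1.686) = 2.27 dB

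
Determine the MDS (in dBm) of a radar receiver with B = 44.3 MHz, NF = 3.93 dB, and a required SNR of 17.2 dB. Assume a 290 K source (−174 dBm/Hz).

Sensitivity = −174 + 10 log₁₀(B) + NF + SNR_min
= −174 + 76.46 + 3.93 + 17.2
= −76.41 dBm → −76.4 dBm

−76.4 dBm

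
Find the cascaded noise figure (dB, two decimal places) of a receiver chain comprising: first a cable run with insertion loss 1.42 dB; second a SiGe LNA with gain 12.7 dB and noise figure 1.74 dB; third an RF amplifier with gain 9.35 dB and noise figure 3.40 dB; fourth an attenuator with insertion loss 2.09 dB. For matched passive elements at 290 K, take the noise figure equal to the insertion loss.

3.35 dB

Convert to linear (a loss of L dB is a gain of −L dB): F_i = 10^(NF_i/10), G_i = 10^(G_i,dB/10)
  Stage 1: F_1 = 10^(1.42/10) = 1.387, G_1 = 10^(−1.42/10) = 0.7211
  Stage 2: F_2 = 10^(1.74/10) = 1.493, G_2 = 10^(12.7/10) = 18.62
  Stage 3: F_3 = 10^(3.40/10) = 2.188, G_3 = 10^(9.35/10) = 8.610
  Stage 4: F_4 = 10^(2.09/10) = 1.618, G_4 = 10^(−2.09/10) = 0.6180
Friis cascade:
  F = 1.387 + (1.493 − 1)/0.7211 + (2.188 − 1)/13.43 + (1.618 − 1)/115.6 = 2.164
NF = 10 log₁₀(2.164) = 3.35 dB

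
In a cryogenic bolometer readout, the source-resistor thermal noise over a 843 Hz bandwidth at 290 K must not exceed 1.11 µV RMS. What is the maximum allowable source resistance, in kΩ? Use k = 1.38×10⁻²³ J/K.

91.3 kΩ

Johnson–Nyquist: V_n = √(4kTRB) ⇒ R = V_n² / (4kTB)
4kTB = 4 × 1.38×10⁻²³ × 290 × 8.43×10² = 1.35×10⁻¹⁷
R = (1.11×10⁻⁶)² / 1.35×10⁻¹⁷ = 9.13×10⁴ Ω = 91.3 kΩ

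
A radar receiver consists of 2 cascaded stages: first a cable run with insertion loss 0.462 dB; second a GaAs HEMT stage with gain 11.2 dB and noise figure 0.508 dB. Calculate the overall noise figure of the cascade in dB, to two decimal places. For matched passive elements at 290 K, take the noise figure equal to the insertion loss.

Convert to linear (a loss of L dB is a gain of −L dB): F_i = 10^(NF_i/10), G_i = 10^(G_i,dB/10)
  Stage 1: F_1 = 10^(0.462/10) = 1.112, G_1 = 10^(−0.462/10) = 0.8991
  Stage 2: F_2 = 10^(0.508/10) = 1.124, G_2 = 10^(11.2/10) = 13.18
Friis cascade:
  F = 1.112 + (1.124 − 1)/0.8991 = 1.250
NF = 10 log₁₀(1.250) = 0.97 dB

0.97 dB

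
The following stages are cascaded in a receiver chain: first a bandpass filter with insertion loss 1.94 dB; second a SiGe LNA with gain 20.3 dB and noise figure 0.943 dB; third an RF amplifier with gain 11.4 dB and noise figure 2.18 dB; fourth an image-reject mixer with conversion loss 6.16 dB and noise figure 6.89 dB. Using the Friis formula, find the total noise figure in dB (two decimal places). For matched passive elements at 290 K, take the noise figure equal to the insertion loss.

2.91 dB

Convert to linear (a loss of L dB is a gain of −L dB): F_i = 10^(NF_i/10), G_i = 10^(G_i,dB/10)
  Stage 1: F_1 = 10^(1.94/10) = 1.563, G_1 = 10^(−1.94/10) = 0.6397
  Stage 2: F_2 = 10^(0.943/10) = 1.243, G_2 = 10^(20.3/10) = 107.2
  Stage 3: F_3 = 10^(2.18/10) = 1.652, G_3 = 10^(11.4/10) = 13.80
  Stage 4: F_4 = 10^(6.89/10) = 4.887, G_4 = 10^(−6.16/10) = 0.2421
Friis cascade:
  F = 1.563 + (1.243 − 1)/0.6397 + (1.652 − 1)/68.55 + (4.887 − 1)/946.2 = 1.956
NF = 10 log₁₀(1.956) = 2.91 dB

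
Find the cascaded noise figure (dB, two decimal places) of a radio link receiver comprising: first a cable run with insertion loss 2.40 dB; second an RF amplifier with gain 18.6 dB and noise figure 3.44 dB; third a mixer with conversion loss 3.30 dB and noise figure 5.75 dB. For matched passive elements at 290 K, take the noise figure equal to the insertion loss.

Convert to linear (a loss of L dB is a gain of −L dB): F_i = 10^(NF_i/10), G_i = 10^(G_i,dB/10)
  Stage 1: F_1 = 10^(2.40/10) = 1.738, G_1 = 10^(−2.40/10) = 0.5754
  Stage 2: F_2 = 10^(3.44/10) = 2.208, G_2 = 10^(18.6/10) = 72.44
  Stage 3: F_3 = 10^(5.75/10) = 3.758, G_3 = 10^(−3.30/10) = 0.4677
Friis cascade:
  F = 1.738 + (2.208 − 1)/0.5754 + (3.758 − 1)/41.69 = 3.903
NF = 10 log₁₀(3.903) = 5.91 dB

5.91 dB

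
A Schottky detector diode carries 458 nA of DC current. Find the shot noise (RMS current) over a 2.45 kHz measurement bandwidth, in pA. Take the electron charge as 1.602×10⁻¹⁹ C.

19.0 pA

I_n = √(2qI·B)
2qI·B = 2 × 1.602×10⁻¹⁹ × 4.58×10⁻⁷ × 2.45×10³ = 3.60×10⁻²² A²
I_n = √(3.60×10⁻²²) = 1.90×10⁻¹¹ A = 19.0 pA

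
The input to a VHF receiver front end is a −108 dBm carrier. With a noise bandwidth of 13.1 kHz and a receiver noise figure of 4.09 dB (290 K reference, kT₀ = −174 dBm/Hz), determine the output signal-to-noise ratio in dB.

20.7 dB

Noise floor: N = −174 + 10 log₁₀(B) + NF
10 log₁₀(1.31×10⁴) = 41.17 dB
N = −174 + 41.17 + 4.09 = −128.74 dBm
SNR = P_sig − N = −108 − (−128.74) = 20.74 dB → 20.7 dB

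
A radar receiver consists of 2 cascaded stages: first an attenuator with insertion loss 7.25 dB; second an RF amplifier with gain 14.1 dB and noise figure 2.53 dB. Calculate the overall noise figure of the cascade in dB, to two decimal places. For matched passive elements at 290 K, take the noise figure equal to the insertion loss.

Convert to linear (a loss of L dB is a gain of −L dB): F_i = 10^(NF_i/10), G_i = 10^(G_i,dB/10)
  Stage 1: F_1 = 10^(7.25/10) = 5.309, G_1 = 10^(−7.25/10) = 0.1884
  Stage 2: F_2 = 10^(2.53/10) = 1.791, G_2 = 10^(14.1/10) = 25.70
Friis cascade:
  F = 5.309 + (1.791 − 1)/0.1884 = 9.506
NF = 10 log₁₀(9.506) = 9.78 dB

9.78 dB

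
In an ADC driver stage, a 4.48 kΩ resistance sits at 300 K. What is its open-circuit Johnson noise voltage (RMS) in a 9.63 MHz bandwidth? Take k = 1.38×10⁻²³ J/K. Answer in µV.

26.7 µV

V_n = √(4kTRB)
4kTRB = 4 × 1.38×10⁻²³ × 300 × 4.48×10³ × 9.63×10⁶ = 7.14×10⁻¹⁰ V²
V_n = √(7.14×10⁻¹⁰) = 2.67×10⁻⁵ V = 26.7 µV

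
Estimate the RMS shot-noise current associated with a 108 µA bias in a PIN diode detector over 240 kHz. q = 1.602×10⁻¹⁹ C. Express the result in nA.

2.88 nA

I_n = √(2qI·B)
2qI·B = 2 × 1.602×10⁻¹⁹ × 1.08×10⁻⁴ × 2.40×10⁵ = 8.30×10⁻¹⁸ A²
I_n = √(8.30×10⁻¹⁸) = 2.88×10⁻⁹ A = 2.88 nA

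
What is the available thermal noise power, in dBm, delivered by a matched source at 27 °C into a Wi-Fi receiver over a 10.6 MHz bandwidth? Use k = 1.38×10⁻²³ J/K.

−103.6 dBm

T = 27 °C + 273.15 = 300.15 K
P_n = kTB = 1.38×10⁻²³ × 300.15 × 1.06×10⁷ = 4.39×10⁻¹⁴ W
In dBm: 10 log₁₀(4.39×10⁻¹⁴ / 10⁻³) = −103.6 dBm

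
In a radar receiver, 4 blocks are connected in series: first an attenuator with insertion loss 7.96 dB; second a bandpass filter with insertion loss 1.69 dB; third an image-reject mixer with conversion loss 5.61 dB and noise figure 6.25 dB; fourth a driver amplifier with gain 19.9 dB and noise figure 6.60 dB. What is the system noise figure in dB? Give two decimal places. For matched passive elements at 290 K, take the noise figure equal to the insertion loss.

Convert to linear (a loss of L dB is a gain of −L dB): F_i = 10^(NF_i/10), G_i = 10^(G_i,dB/10)
  Stage 1: F_1 = 10^(7.96/10) = 6.252, G_1 = 10^(−7.96/10) = 0.1600
  Stage 2: F_2 = 10^(1.69/10) = 1.476, G_2 = 10^(−1.69/10) = 0.6776
  Stage 3: F_3 = 10^(6.25/10) = 4.217, G_3 = 10^(−5.61/10) = 0.2748
  Stage 4: F_4 = 10^(6.60/10) = 4.571, G_4 = 10^(19.9/10) = 97.72
Friis cascade:
  F = 6.252 + (1.476 − 1)/0.1600 + (4.217 − 1)/0.1084 + (4.571 − 1)/0.02979 = 158.8
NF = 10 log₁₀(158.8) = 22.01 dB

22.01 dB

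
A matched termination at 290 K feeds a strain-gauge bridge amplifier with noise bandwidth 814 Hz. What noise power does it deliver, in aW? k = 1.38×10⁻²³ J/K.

3.26 aW

P_n = kTB = 1.38×10⁻²³ × 290 × 8.14×10² = 3.26×10⁻¹⁸ W = 3.26 aW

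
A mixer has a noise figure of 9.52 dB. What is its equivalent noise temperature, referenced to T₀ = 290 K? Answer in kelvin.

F = 10^(9.52/10) = 8.95365
T_e = (F − 1)·T₀ = (8.95365 − 1) × 290 = 2307 K

2307 K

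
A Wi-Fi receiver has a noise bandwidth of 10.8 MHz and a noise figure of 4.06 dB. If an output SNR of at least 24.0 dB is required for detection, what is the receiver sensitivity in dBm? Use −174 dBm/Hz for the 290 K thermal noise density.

Sensitivity = −174 + 10 log₁₀(B) + NF + SNR_min
= −174 + 70.33 + 4.06 + 24.0
= −75.61 dBm → −75.6 dBm

−75.6 dBm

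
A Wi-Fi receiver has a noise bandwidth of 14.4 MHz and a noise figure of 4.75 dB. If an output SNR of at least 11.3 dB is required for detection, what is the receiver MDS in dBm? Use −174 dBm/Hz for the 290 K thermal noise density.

Sensitivity = −174 + 10 log₁₀(B) + NF + SNR_min
= −174 + 71.58 + 4.75 + 11.3
= −86.37 dBm → −86.4 dBm

−86.4 dBm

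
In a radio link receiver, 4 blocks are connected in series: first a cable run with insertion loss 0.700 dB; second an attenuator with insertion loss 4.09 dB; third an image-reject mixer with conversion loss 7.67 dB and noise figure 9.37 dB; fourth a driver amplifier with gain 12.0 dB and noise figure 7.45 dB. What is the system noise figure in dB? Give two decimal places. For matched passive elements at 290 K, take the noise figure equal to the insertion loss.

Convert to linear (a loss of L dB is a gain of −L dB): F_i = 10^(NF_i/10), G_i = 10^(G_i,dB/10)
  Stage 1: F_1 = 10^(0.700/10) = 1.175, G_1 = 10^(−0.700/10) = 0.8511
  Stage 2: F_2 = 10^(4.09/10) = 2.564, G_2 = 10^(−4.09/10) = 0.3899
  Stage 3: F_3 = 10^(9.37/10) = 8.650, G_3 = 10^(−7.67/10) = 0.1710
  Stage 4: F_4 = 10^(7.45/10) = 5.559, G_4 = 10^(12.0/10) = 15.85
Friis cascade:
  F = 1.175 + (2.564 − 1)/0.8511 + (8.650 − 1)/0.3319 + (5.559 − 1)/0.05675 = 106.4
NF = 10 log₁₀(106.4) = 20.27 dB

20.27 dB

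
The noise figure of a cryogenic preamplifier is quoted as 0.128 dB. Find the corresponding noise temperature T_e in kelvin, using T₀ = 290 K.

F = 10^(0.128/10) = 1.02991
T_e = (F − 1)·T₀ = (1.02991 − 1) × 290 = 8.67 K

8.67 K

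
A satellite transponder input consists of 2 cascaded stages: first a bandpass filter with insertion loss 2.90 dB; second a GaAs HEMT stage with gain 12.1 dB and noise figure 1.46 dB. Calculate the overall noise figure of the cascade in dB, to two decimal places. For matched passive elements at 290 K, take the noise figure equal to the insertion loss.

4.36 dB

Convert to linear (a loss of L dB is a gain of −L dB): F_i = 10^(NF_i/10), G_i = 10^(G_i,dB/10)
  Stage 1: F_1 = 10^(2.90/10) = 1.950, G_1 = 10^(−2.90/10) = 0.5129
  Stage 2: F_2 = 10^(1.46/10) = 1.400, G_2 = 10^(12.1/10) = 16.22
Friis cascade:
  F = 1.950 + (1.400 − 1)/0.5129 = 2.729
NF = 10 log₁₀(2.729) = 4.36 dB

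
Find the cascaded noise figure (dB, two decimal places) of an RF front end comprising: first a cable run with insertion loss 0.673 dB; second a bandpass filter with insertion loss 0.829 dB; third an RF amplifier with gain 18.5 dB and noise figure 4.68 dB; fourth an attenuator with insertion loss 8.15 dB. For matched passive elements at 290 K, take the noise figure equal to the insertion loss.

Convert to linear (a loss of L dB is a gain of −L dB): F_i = 10^(NF_i/10), G_i = 10^(G_i,dB/10)
  Stage 1: F_1 = 10^(0.673/10) = 1.168, G_1 = 10^(−0.673/10) = 0.8564
  Stage 2: F_2 = 10^(0.829/10) = 1.210, G_2 = 10^(−0.829/10) = 0.8262
  Stage 3: F_3 = 10^(4.68/10) = 2.938, G_3 = 10^(18.5/10) = 70.79
  Stage 4: F_4 = 10^(8.15/10) = 6.531, G_4 = 10^(−8.15/10) = 0.1531
Friis cascade:
  F = 1.168 + (1.210 − 1)/0.8564 + (2.938 − 1)/0.7076 + (6.531 − 1)/50.10 = 4.262
NF = 10 log₁₀(4.262) = 6.30 dB

6.30 dB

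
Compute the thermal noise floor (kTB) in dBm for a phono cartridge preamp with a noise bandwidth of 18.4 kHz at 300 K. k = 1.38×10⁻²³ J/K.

−131.2 dBm

P_n = kTB = 1.38×10⁻²³ × 300 × 1.84×10⁴ = 7.62×10⁻¹⁷ W
In dBm: 10 log₁₀(7.62×10⁻¹⁷ / 10⁻³) = −131.2 dBm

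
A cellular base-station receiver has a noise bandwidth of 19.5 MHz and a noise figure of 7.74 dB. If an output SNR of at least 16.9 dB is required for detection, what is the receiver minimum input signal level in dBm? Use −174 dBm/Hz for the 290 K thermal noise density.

Sensitivity = −174 + 10 log₁₀(B) + NF + SNR_min
= −174 + 72.9 + 7.74 + 16.9
= −76.46 dBm → −76.5 dBm

−76.5 dBm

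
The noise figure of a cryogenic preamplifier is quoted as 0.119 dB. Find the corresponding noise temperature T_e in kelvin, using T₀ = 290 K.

8.06 K

F = 10^(0.119/10) = 1.02778
T_e = (F − 1)·T₀ = (1.02778 − 1) × 290 = 8.06 K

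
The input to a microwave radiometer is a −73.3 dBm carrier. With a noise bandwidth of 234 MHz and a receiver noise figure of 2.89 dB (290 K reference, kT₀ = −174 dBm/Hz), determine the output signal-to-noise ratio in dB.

Noise floor: N = −174 + 10 log₁₀(B) + NF
10 log₁₀(2.34×10⁸) = 83.69 dB
N = −174 + 83.69 + 2.89 = −87.42 dBm
SNR = P_sig − N = −73.3 − (−87.42) = 14.12 dB → 14.1 dB

14.1 dB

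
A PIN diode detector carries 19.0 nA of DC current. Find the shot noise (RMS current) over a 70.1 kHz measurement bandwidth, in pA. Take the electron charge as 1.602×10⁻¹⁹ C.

20.7 pA

I_n = √(2qI·B)
2qI·B = 2 × 1.602×10⁻¹⁹ × 1.90×10⁻⁸ × 7.01×10⁴ = 4.27×10⁻²² A²
I_n = √(4.27×10⁻²²) = 2.07×10⁻¹¹ A = 20.7 pA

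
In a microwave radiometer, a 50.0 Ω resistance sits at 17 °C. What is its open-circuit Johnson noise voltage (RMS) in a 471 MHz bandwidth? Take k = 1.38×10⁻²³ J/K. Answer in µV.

T = 17 °C + 273.15 = 290.15 K
V_n = √(4kTRB)
4kTRB = 4 × 1.38×10⁻²³ × 290.15 × 5.00×10¹ × 4.71×10⁸ = 3.77×10⁻¹⁰ V²
V_n = √(3.77×10⁻¹⁰) = 1.94×10⁻⁵ V = 19.4 µV

19.4 µV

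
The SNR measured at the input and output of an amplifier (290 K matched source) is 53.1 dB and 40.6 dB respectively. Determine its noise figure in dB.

12.5 dB

NF (dB) = SNR_in(dB) − SNR_out(dB) when the source is at T₀
NF = 53.1 − 40.6 = 12.5 dB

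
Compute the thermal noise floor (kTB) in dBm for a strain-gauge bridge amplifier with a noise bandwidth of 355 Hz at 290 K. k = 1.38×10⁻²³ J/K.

P_n = kTB = 1.38×10⁻²³ × 290 × 3.55×10² = 1.42×10⁻¹⁸ W
In dBm: 10 log₁₀(1.42×10⁻¹⁸ / 10⁻³) = −148.5 dBm

−148.5 dBm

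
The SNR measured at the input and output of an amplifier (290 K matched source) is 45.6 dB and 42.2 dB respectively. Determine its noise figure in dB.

NF (dB) = SNR_in(dB) − SNR_out(dB) when the source is at T₀
NF = 45.6 − 42.2 = 3.4 dB

3.4 dB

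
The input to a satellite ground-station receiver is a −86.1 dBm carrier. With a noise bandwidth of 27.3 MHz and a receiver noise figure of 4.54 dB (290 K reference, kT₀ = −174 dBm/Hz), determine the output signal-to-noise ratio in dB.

Noise floor: N = −174 + 10 log₁₀(B) + NF
10 log₁₀(2.73×10⁷) = 74.36 dB
N = −174 + 74.36 + 4.54 = −95.10 dBm
SNR = P_sig − N = −86.1 − (−95.10) = 9.00 dB → 9.0 dB

9.0 dB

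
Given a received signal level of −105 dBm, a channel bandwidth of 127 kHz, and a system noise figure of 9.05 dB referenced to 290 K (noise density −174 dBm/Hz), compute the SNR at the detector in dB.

Noise floor: N = −174 + 10 log₁₀(B) + NF
10 log₁₀(1.27×10⁵) = 51.04 dB
N = −174 + 51.04 + 9.05 = −113.91 dBm
SNR = P_sig − N = −105 − (−113.91) = 8.91 dB → 8.9 dB

8.9 dB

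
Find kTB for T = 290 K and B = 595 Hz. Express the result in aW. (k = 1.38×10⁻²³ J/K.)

2.38 aW

P_n = kTB = 1.38×10⁻²³ × 290 × 5.95×10² = 2.38×10⁻¹⁸ W = 2.38 aW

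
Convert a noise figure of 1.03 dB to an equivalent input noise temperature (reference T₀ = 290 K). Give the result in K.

77.6 K

F = 10^(1.03/10) = 1.26765
T_e = (F − 1)·T₀ = (1.26765 − 1) × 290 = 77.6 K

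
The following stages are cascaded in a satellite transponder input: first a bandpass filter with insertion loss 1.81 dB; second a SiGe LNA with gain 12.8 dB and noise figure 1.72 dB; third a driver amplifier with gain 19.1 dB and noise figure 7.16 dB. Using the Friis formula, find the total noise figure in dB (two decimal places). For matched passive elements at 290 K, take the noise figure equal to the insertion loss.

4.13 dB

Convert to linear (a loss of L dB is a gain of −L dB): F_i = 10^(NF_i/10), G_i = 10^(G_i,dB/10)
  Stage 1: F_1 = 10^(1.81/10) = 1.517, G_1 = 10^(−1.81/10) = 0.6592
  Stage 2: F_2 = 10^(1.72/10) = 1.486, G_2 = 10^(12.8/10) = 19.05
  Stage 3: F_3 = 10^(7.16/10) = 5.200, G_3 = 10^(19.1/10) = 81.28
Friis cascade:
  F = 1.517 + (1.486 − 1)/0.6592 + (5.200 − 1)/12.56 = 2.589
NF = 10 log₁₀(2.589) = 4.13 dB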